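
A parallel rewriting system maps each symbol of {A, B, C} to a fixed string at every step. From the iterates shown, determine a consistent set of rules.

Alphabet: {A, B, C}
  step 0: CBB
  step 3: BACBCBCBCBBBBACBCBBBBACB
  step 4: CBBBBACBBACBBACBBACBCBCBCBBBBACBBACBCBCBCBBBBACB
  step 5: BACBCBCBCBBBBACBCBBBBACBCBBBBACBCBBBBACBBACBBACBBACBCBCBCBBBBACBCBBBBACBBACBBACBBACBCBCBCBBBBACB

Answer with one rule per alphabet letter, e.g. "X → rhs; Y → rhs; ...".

A->BB, B->CB, C->BA

  step 4 ⇒ step 5: CBBBBACBBACBBACBBACBCBCBCBBBBACBBACBCBCBCBBBBACB ⇒ BA·CB·CB·CB·CB·BB·BA·CB·CB·BB·BA·CB·CB·BB·BA·CB·CB·BB·BA·CB·BA·CB·BA·CB·BA·CB·CB·CB·CB·BB·BA·CB·CB·BB·BA·CB·BA·CB·BA·CB·BA·CB·CB·CB·CB·BB·BA·CB
    A ↦ BB
    B ↦ CB
    C ↦ BA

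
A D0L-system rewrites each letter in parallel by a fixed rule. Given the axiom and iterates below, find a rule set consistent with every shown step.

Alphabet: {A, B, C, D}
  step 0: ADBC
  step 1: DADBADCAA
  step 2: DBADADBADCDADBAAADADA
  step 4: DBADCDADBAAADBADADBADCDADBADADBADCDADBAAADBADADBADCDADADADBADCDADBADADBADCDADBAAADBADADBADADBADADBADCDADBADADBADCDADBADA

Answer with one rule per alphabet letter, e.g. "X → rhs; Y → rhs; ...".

  step 1 ⇒ step 2: DADBADCAA ⇒ DBA·DA·DBA·DC·DA·DBA·AA·DA·DA
    A ↦ DA
    B ↦ DC
    C ↦ AA
    D ↦ DBA

A->DA, B->DC, C->AA, D->DBA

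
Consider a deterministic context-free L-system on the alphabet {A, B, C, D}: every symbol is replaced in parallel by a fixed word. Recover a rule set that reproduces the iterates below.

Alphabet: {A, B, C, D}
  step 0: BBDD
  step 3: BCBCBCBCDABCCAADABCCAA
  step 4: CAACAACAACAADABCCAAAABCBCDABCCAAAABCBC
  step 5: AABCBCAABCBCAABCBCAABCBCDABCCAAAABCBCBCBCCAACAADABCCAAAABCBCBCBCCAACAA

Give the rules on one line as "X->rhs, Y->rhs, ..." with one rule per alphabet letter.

A->BC, B->C, C->AA, D->DA

  step 4 ⇒ step 5: CAACAACAACAADABCCAAAABCBCDABCCAAAABCBC ⇒ AA·BC·BC·AA·BC·BC·AA·BC·BC·AA·BC·BC·DA·BC·C·AA·AA·BC·BC·BC·BC·C·AA·C·AA·DA·BC·C·AA·AA·BC·BC·BC·BC·C·AA·C·AA
    A ↦ BC
    B ↦ C
    C ↦ AA
    D ↦ DA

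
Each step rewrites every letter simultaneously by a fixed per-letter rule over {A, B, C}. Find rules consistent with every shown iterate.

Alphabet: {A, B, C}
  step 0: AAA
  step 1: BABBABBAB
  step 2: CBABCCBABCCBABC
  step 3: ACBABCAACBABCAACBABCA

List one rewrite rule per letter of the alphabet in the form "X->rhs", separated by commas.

  step 2 ⇒ step 3: CBABCCBABCCBABC ⇒ A·C·BAB·C·A·A·C·BAB·C·A·A·C·BAB·C·A
    A ↦ BAB
    B ↦ C
    C ↦ A

A->BAB, B->C, C->A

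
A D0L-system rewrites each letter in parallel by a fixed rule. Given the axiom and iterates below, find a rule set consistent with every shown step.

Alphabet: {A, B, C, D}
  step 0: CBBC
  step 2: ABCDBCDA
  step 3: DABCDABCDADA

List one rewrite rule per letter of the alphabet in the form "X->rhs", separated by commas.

A->DA, B->BC, C->D, D->A

  step 2 ⇒ step 3: ABCDBCDA ⇒ DA·BC·D·A·BC·D·A·DA
    A ↦ DA
    B ↦ BC
    C ↦ D
    D ↦ A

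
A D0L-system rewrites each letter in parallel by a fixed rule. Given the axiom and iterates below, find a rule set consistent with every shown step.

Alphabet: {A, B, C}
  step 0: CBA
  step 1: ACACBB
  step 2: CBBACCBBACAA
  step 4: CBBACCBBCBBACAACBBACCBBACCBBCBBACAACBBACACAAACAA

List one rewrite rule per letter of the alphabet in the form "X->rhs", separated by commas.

  step 1 ⇒ step 2: ACACBB ⇒ CBB·AC·CBB·AC·A·A
    A ↦ CBB
    B ↦ A
    C ↦ AC

A->CBB, B->A, C->AC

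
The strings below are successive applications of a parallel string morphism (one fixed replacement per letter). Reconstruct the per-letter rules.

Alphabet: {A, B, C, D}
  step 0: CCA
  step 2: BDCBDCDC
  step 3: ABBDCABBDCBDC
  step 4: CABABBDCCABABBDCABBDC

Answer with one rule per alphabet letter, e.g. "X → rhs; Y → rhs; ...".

  step 3 ⇒ step 4: ABBDCABBDCBDC ⇒ C·AB·AB·B·DC·C·AB·AB·B·DC·AB·B·DC
    A ↦ C
    B ↦ AB
    C ↦ DC
    D ↦ B

A->C, B->AB, C->DC, D->B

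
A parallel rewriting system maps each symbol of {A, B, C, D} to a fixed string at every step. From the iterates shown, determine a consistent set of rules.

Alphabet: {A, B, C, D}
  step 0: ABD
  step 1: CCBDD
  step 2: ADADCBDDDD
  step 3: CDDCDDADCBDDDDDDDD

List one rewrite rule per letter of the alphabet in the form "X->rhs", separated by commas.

  step 2 ⇒ step 3: ADADCBDDDD ⇒ C·DD·C·DD·AD·CB·DD·DD·DD·DD
    A ↦ C
    B ↦ CB
    C ↦ AD
    D ↦ DD

A->C, B->CB, C->AD, D->DD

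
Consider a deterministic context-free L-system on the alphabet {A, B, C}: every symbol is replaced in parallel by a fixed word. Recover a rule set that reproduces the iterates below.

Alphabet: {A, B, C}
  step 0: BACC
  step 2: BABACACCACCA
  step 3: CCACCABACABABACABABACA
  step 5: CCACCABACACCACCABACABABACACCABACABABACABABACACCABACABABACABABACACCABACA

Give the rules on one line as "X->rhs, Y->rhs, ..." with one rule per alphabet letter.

  step 2 ⇒ step 3: BABACACCACCA ⇒ C·CA·C·CA·BA·CA·BA·BA·CA·BA·BA·CA
    A ↦ CA
    B ↦ C
    C ↦ BA

A->CA, B->C, C->BA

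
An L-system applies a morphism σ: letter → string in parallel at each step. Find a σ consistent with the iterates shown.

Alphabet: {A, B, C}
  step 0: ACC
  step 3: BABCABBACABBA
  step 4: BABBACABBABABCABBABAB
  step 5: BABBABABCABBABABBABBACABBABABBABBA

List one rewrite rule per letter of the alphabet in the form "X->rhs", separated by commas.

  step 4 ⇒ step 5: BABBACABBABABCABBABAB ⇒ BA·B·BA·BA·B·CA·B·BA·BA·B·BA·B·BA·CA·B·BA·BA·B·BA·B·BA
    A ↦ B
    B ↦ BA
    C ↦ CA

A->B, B->BA, C->CA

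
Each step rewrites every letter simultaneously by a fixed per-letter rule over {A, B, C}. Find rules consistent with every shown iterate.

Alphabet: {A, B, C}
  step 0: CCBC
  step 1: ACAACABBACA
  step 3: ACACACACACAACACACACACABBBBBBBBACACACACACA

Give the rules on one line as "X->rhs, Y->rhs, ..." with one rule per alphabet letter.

  step 0 ⇒ step 1: CCBC ⇒ ACA·ACA·BB·ACA
    B ↦ BB
    C ↦ ACA
    A ↦ C  (constrained at step 1)

A->C, B->BB, C->ACA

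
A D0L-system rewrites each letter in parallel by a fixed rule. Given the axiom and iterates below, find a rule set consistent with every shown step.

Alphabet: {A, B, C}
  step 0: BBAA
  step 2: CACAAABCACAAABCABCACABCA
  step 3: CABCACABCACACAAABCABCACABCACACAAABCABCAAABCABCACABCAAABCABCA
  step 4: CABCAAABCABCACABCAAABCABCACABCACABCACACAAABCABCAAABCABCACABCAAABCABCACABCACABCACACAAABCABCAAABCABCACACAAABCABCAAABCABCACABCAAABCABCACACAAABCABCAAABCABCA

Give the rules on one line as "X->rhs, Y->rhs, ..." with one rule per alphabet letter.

A->CA, B->AAB, C->CAB

  step 3 ⇒ step 4: CABCACABCACACAAABCABCACABCACACAAABCABCAAABCABCACABCAAABCABCA ⇒ CAB·CA·AAB·CAB·CA·CAB·CA·AAB·CAB·CA·CAB·CA·CAB·CA·CA·CA·AAB·CAB·CA·AAB·CAB·CA·CAB·CA·AAB·CAB·CA·CAB·CA·CAB·CA·CA·CA·AAB·CAB·CA·AAB·CAB·CA·CA·CA·AAB·CAB·CA·AAB·CAB·CA·CAB·CA·AAB·CAB·CA·CA·CA·AAB·CAB·CA·AAB·CAB·CA
    A ↦ CA
    B ↦ AAB
    C ↦ CAB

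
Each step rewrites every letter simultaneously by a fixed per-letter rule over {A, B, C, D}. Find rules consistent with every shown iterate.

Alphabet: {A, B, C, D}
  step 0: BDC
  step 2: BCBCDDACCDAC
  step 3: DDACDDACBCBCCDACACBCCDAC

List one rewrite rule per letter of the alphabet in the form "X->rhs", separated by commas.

A->CD, B->DD, C->AC, D->BC

  step 2 ⇒ step 3: BCBCDDACCDAC ⇒ DD·AC·DD·AC·BC·BC·CD·AC·AC·BC·CD·AC
    A ↦ CD
    B ↦ DD
    C ↦ AC
    D ↦ BC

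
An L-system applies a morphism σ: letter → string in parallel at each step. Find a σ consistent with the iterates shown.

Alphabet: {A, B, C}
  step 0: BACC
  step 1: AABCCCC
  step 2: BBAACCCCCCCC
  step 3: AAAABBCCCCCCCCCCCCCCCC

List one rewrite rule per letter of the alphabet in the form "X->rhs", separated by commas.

  step 2 ⇒ step 3: BBAACCCCCCCC ⇒ AA·AA·B·B·CC·CC·CC·CC·CC·CC·CC·CC
    A ↦ B
    B ↦ AA
    C ↦ CC

A->B, B->AA, C->CC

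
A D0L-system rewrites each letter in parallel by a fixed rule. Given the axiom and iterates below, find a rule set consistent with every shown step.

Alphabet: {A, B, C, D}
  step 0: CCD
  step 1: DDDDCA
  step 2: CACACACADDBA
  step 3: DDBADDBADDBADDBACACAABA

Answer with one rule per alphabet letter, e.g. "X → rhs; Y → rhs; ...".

A->BA, B->A, C->DD, D->CA

  step 2 ⇒ step 3: CACACACADDBA ⇒ DD·BA·DD·BA·DD·BA·DD·BA·CA·CA·A·BA
    A ↦ BA
    B ↦ A
    C ↦ DD
    D ↦ CA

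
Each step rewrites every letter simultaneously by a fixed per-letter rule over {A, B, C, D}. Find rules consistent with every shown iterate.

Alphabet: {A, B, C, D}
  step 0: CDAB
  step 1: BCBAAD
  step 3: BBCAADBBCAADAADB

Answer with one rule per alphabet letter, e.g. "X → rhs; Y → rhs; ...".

A->B, B->AAD, C->B, D->C

  step 0 ⇒ step 1: CDAB ⇒ B·C·B·AAD
    A ↦ B
    B ↦ AAD
    C ↦ B
    D ↦ C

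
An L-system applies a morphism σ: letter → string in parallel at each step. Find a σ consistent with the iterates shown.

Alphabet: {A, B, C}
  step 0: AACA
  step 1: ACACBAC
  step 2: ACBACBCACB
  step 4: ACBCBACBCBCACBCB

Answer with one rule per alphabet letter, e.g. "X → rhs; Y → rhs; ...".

  step 1 ⇒ step 2: ACACBAC ⇒ AC·B·AC·B·C·AC·B
    A ↦ AC
    B ↦ C
    C ↦ B

A->AC, B->C, C->B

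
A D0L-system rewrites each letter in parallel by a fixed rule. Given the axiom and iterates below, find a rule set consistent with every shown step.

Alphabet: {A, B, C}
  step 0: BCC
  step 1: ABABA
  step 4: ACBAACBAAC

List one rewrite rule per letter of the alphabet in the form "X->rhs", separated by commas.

A->C, B->A, C->BA

  step 0 ⇒ step 1: BCC ⇒ A·BA·BA
    B ↦ A
    C ↦ BA
    A ↦ C  (constrained at step 1)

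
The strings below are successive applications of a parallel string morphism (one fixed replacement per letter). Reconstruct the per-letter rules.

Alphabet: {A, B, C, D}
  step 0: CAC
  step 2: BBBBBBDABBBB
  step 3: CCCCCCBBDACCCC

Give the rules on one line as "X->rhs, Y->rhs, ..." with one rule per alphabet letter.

A->DA, B->C, C->DD, D->BB

  step 2 ⇒ step 3: BBBBBBDABBBB ⇒ C·C·C·C·C·C·BB·DA·C·C·C·C
    A ↦ DA
    B ↦ C
    D ↦ BB
    C ↦ DD  (constrained at step 0)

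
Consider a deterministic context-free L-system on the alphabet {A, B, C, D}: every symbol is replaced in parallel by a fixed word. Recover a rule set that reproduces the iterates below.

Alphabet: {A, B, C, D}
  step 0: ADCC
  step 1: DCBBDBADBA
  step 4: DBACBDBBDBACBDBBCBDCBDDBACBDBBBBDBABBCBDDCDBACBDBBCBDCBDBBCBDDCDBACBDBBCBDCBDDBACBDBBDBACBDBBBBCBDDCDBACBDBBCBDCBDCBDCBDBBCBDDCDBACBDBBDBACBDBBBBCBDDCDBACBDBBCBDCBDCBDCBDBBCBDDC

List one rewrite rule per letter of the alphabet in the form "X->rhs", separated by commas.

A->DC, B->CBD, C->DBA, D->BB

  step 0 ⇒ step 1: ADCC ⇒ DC·BB·DBA·DBA
    A ↦ DC
    C ↦ DBA
    D ↦ BB
    B ↦ CBD  (constrained at step 1)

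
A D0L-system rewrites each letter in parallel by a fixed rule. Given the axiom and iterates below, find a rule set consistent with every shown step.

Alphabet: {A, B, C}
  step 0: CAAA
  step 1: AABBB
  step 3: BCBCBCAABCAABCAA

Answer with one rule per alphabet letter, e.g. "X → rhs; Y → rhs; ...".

  step 0 ⇒ step 1: CAAA ⇒ AA·B·B·B
    A ↦ B
    C ↦ AA
    B ↦ BC  (constrained at step 1)

A->B, B->BC, C->AA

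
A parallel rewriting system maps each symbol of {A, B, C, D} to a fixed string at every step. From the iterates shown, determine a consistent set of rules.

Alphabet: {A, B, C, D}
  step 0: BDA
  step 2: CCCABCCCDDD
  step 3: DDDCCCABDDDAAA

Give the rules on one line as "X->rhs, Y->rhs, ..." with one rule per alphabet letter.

A->CCC, B->AB, C->D, D->A

  step 2 ⇒ step 3: CCCABCCCDDD ⇒ D·D·D·CCC·AB·D·D·D·A·A·A
    A ↦ CCC
    B ↦ AB
    C ↦ D
    D ↦ A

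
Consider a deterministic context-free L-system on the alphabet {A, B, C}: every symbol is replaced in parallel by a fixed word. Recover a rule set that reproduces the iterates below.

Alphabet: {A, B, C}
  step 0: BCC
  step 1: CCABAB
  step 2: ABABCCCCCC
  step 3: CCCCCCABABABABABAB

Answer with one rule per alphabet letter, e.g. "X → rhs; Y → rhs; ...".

A->C, B->CC, C->AB

  step 2 ⇒ step 3: ABABCCCCCC ⇒ C·CC·C·CC·AB·AB·AB·AB·AB·AB
    A ↦ C
    B ↦ CC
    C ↦ AB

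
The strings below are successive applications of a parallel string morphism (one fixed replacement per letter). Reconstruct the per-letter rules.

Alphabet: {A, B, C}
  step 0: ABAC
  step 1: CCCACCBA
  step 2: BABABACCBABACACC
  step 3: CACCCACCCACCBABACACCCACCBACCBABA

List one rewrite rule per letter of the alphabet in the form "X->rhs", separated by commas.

  step 2 ⇒ step 3: BABABACCBABACACC ⇒ CA·CC·CA·CC·CA·CC·BA·BA·CA·CC·CA·CC·BA·CC·BA·BA
    A ↦ CC
    B ↦ CA
    C ↦ BA

A->CC, B->CA, C->BA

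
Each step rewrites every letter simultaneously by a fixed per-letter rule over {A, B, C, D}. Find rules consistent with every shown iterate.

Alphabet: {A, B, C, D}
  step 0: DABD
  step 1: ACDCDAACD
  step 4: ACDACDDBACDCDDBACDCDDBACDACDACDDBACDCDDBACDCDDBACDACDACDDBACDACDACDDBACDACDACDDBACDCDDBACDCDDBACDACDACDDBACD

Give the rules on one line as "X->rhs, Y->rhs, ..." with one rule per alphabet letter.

A->CD, B->A, C->DB, D->ACD

  step 0 ⇒ step 1: DABD ⇒ ACD·CD·A·ACD
    A ↦ CD
    B ↦ A
    D ↦ ACD
    C ↦ DB  (constrained at step 1)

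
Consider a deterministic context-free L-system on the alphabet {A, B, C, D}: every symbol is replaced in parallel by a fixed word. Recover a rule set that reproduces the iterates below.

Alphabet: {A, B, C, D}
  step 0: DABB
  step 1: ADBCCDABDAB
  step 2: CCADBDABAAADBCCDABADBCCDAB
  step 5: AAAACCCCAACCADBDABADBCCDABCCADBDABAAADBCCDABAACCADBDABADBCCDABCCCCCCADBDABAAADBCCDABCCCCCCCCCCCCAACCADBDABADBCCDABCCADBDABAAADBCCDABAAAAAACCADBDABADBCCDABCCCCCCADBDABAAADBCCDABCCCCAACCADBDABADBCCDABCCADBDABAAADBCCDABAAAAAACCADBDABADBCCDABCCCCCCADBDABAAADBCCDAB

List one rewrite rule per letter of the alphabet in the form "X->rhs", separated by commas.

  step 1 ⇒ step 2: ADBCCDABDAB ⇒ CC·ADB·DAB·A·A·ADB·CC·DAB·ADB·CC·DAB
    A ↦ CC
    B ↦ DAB
    C ↦ A
    D ↦ ADB

A->CC, B->DAB, C->A, D->ADB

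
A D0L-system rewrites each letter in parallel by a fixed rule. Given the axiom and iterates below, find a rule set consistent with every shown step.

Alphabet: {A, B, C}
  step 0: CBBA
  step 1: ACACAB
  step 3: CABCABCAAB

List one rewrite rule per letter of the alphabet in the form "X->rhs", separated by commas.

  step 0 ⇒ step 1: CBBA ⇒ A·CA·CA·B
    A ↦ B
    B ↦ CA
    C ↦ A

A->B, B->CA, C->A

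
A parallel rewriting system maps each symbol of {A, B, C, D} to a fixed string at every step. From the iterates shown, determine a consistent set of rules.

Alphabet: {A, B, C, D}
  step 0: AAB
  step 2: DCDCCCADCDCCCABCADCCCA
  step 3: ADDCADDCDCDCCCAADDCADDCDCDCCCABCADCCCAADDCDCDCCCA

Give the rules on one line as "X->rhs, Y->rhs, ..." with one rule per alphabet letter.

  step 2 ⇒ step 3: DCDCCCADCDCCCABCADCCCA ⇒ AD·DC·AD·DC·DC·DC·CCA·AD·DC·AD·DC·DC·DC·CCA·BCA·DC·CCA·AD·DC·DC·DC·CCA
    A ↦ CCA
    B ↦ BCA
    C ↦ DC
    D ↦ AD

A->CCA, B->BCA, C->DC, D->AD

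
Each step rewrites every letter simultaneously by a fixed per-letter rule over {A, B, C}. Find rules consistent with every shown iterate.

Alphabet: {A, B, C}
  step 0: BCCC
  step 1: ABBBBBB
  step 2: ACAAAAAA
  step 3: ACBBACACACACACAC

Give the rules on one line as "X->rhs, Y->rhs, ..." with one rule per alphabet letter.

  step 2 ⇒ step 3: ACAAAAAA ⇒ AC·BB·AC·AC·AC·AC·AC·AC
    A ↦ AC
    C ↦ BB
  step 0 ⇒ step 1: BCCC ⇒ A·BB·BB·BB
    B ↦ A

A->AC, B->A, C->BB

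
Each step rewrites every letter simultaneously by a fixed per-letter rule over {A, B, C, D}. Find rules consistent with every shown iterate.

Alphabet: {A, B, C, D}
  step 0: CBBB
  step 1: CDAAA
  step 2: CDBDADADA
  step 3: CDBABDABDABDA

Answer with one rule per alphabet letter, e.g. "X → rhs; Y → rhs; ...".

  step 2 ⇒ step 3: CDBDADADA ⇒ CD·B·A·B·DA·B·DA·B·DA
    A ↦ DA
    B ↦ A
    C ↦ CD
    D ↦ B

A->DA, B->A, C->CD, D->B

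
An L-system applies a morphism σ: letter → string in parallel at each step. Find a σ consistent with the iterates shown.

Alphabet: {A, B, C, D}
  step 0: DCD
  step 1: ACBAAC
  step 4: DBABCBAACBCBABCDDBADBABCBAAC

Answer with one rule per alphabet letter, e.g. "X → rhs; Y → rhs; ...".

A->D, B->BC, C->BA, D->AC

  step 0 ⇒ step 1: DCD ⇒ AC·BA·AC
    C ↦ BA
    D ↦ AC
    A ↦ D  (constrained at step 1)
    B ↦ BC  (constrained at step 1)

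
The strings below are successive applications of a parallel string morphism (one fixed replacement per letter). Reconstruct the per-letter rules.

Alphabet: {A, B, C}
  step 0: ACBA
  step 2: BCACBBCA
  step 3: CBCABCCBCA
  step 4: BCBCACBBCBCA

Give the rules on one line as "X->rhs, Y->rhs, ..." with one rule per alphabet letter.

  step 3 ⇒ step 4: CBCABCCBCA ⇒ B·C·B·CA·C·B·B·C·B·CA
    A ↦ CA
    B ↦ C
    C ↦ B

A->CA, B->C, C->B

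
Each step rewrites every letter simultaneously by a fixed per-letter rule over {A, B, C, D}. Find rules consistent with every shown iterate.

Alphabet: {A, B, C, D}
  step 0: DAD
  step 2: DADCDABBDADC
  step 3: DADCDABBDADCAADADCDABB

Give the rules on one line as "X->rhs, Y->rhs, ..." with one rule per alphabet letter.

A->DC, B->A, C->BB, D->DA

  step 2 ⇒ step 3: DADCDABBDADC ⇒ DA·DC·DA·BB·DA·DC·A·A·DA·DC·DA·BB
    A ↦ DC
    B ↦ A
    C ↦ BB
    D ↦ DA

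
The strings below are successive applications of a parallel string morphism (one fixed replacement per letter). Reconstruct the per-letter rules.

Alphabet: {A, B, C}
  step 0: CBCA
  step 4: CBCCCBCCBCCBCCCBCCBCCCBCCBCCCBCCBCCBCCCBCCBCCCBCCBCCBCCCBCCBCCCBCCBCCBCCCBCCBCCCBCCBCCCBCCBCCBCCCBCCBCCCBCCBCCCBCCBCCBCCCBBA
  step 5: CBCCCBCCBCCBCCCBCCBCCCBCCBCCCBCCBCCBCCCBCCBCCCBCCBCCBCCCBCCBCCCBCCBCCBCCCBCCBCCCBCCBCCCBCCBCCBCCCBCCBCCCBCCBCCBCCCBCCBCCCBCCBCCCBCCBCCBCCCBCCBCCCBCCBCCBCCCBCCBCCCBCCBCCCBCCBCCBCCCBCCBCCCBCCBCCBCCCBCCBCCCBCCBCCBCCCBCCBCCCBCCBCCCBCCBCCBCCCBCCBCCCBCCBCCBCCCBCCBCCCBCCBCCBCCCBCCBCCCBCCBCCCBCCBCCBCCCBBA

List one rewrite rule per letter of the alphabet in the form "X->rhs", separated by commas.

  step 4 ⇒ step 5: CBCCCBCCBCCBCCCBCCBCCCBCCBCCCBCCBCCBCCCBCCBCCCBCCBCCBCCCBCCBCCCBCCBCCBCCCBCCBCCCBCCBCCCBCCBCCBCCCBCCBCCCBCCBCCCBCCBCCBCCCBBA ⇒ CBC·C·CBC·CBC·CBC·C·CBC·CBC·C·CBC·CBC·C·CBC·CBC·CBC·C·CBC·CBC·C·CBC·CBC·CBC·C·CBC·CBC·C·CBC·CBC·CBC·C·CBC·CBC·C·CBC·CBC·C·CBC·CBC·CBC·C·CBC·CBC·C·CBC·CBC·CBC·C·CBC·CBC·C·CBC·CBC·C·CBC·CBC·CBC·C·CBC·CBC·C·CBC·CBC·CBC·C·CBC·CBC·C·CBC·CBC·C·CBC·CBC·CBC·C·CBC·CBC·C·CBC·CBC·CBC·C·CBC·CBC·C·CBC·CBC·CBC·C·CBC·CBC·C·CBC·CBC·C·CBC·CBC·CBC·C·CBC·CBC·C·CBC·CBC·CBC·C·CBC·CBC·C·CBC·CBC·CBC·C·CBC·CBC·C·CBC·CBC·C·CBC·CBC·CBC·C·C·BBA
    A ↦ BBA
    B ↦ C
    C ↦ CBC

A->BBA, B->C, C->CBC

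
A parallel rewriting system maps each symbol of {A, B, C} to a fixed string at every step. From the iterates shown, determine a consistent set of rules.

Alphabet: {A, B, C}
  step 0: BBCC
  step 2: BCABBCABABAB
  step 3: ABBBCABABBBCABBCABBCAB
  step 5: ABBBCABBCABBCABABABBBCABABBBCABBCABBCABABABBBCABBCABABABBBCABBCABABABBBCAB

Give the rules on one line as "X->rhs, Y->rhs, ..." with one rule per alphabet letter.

A->BC, B->AB, C->B

  step 2 ⇒ step 3: BCABBCABABAB ⇒ AB·B·BC·AB·AB·B·BC·AB·BC·AB·BC·AB
    A ↦ BC
    B ↦ AB
    C ↦ B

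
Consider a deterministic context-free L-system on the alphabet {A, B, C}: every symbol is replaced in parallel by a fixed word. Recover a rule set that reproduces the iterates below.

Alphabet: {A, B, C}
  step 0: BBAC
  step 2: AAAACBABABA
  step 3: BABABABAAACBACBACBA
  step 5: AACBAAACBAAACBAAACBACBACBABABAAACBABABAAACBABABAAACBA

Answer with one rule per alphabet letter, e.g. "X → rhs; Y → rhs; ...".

  step 2 ⇒ step 3: AAAACBABABA ⇒ BA·BA·BA·BA·AA·C·BA·C·BA·C·BA
    A ↦ BA
    B ↦ C
    C ↦ AA

A->BA, B->C, C->AA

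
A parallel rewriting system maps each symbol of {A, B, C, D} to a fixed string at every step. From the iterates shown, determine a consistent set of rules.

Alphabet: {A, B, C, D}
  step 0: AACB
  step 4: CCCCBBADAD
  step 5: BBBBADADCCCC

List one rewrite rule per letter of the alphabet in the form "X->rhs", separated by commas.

A->C, B->AD, C->B, D->C

  step 4 ⇒ step 5: CCCCBBADAD ⇒ B·B·B·B·AD·AD·C·C·C·C
    A ↦ C
    B ↦ AD
    C ↦ B
    D ↦ C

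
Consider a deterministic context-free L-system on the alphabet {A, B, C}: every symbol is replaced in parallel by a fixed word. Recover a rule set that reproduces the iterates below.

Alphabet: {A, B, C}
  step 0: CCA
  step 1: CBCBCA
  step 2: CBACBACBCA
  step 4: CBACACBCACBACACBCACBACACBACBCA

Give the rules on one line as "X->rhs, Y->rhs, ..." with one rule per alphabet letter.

A->CA, B->A, C->CB

  step 1 ⇒ step 2: CBCBCA ⇒ CB·A·CB·A·CB·CA
    A ↦ CA
    B ↦ A
    C ↦ CB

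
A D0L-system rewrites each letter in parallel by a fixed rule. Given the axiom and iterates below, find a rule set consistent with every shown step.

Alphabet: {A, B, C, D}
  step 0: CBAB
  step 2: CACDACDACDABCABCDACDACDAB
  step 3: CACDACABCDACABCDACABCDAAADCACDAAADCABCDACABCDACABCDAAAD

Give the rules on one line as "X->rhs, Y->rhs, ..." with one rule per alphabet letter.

A->CDA, B->AAD, C->CA, D->B

  step 2 ⇒ step 3: CACDACDACDABCABCDACDACDAB ⇒ CA·CDA·CA·B·CDA·CA·B·CDA·CA·B·CDA·AAD·CA·CDA·AAD·CA·B·CDA·CA·B·CDA·CA·B·CDA·AAD
    A ↦ CDA
    B ↦ AAD
    C ↦ CA
    D ↦ B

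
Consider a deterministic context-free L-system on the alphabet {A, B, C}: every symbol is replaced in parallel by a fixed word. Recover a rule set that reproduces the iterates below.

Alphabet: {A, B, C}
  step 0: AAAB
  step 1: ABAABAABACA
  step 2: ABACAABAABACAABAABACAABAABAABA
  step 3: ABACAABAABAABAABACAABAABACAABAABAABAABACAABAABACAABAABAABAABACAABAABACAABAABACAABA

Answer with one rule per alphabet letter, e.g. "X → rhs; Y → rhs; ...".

  step 2 ⇒ step 3: ABACAABAABACAABAABACAABAABAABA ⇒ ABA·CA·ABA·ABA·ABA·ABA·CA·ABA·ABA·CA·ABA·ABA·ABA·ABA·CA·ABA·ABA·CA·ABA·ABA·ABA·ABA·CA·ABA·ABA·CA·ABA·ABA·CA·ABA
    A ↦ ABA
    B ↦ CA
    C ↦ ABA

A->ABA, B->CA, C->ABA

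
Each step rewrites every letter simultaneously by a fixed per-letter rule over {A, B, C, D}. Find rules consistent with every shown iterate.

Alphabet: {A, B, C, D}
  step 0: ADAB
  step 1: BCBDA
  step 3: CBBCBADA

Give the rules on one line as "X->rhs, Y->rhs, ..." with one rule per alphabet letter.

A->B, B->DA, C->A, D->C

  step 0 ⇒ step 1: ADAB ⇒ B·C·B·DA
    A ↦ B
    B ↦ DA
    D ↦ C
    C ↦ A  (constrained at step 1)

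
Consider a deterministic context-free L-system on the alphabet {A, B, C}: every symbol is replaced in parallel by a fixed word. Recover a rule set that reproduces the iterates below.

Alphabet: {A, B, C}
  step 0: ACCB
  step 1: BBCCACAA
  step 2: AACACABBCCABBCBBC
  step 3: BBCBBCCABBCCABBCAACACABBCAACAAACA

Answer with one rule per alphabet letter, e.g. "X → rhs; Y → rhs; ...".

A->BBC, B->A, C->CA

  step 2 ⇒ step 3: AACACABBCCABBCBBC ⇒ BBC·BBC·CA·BBC·CA·BBC·A·A·CA·CA·BBC·A·A·CA·A·A·CA
    A ↦ BBC
    B ↦ A
    C ↦ CA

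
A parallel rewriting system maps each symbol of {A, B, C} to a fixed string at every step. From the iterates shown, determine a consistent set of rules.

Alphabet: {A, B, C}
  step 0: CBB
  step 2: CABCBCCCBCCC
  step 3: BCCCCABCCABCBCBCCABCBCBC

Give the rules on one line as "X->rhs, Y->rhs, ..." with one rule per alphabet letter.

A->CC, B->CA, C->BC

  step 2 ⇒ step 3: CABCBCCCBCCC ⇒ BC·CC·CA·BC·CA·BC·BC·BC·CA·BC·BC·BC
    A ↦ CC
    B ↦ CA
    C ↦ BC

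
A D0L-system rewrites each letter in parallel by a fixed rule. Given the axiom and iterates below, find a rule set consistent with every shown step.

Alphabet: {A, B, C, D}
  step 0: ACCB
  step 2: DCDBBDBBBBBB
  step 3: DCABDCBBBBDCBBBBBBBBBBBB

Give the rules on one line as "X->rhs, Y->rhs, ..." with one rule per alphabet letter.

A->D, B->BB, C->AB, D->DC

  step 2 ⇒ step 3: DCDBBDBBBBBB ⇒ DC·AB·DC·BB·BB·DC·BB·BB·BB·BB·BB·BB
    B ↦ BB
    C ↦ AB
    D ↦ DC
    A ↦ D  (constrained at step 0)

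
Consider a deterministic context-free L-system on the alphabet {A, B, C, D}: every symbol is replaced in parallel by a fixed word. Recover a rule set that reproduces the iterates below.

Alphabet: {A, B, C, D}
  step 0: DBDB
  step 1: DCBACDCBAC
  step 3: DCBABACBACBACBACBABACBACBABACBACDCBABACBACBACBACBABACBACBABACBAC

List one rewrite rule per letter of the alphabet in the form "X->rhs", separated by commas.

A->BAC, B->BAC, C->BA, D->DC

  step 0 ⇒ step 1: DBDB ⇒ DC·BAC·DC·BAC
    B ↦ BAC
    D ↦ DC
    A ↦ BAC  (constrained at step 1)
    C ↦ BA  (constrained at step 1)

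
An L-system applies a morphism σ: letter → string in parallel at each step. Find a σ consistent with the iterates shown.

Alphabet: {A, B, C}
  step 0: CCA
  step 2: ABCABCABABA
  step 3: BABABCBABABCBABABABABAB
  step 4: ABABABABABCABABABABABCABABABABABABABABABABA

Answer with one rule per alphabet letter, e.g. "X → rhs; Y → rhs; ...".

  step 3 ⇒ step 4: BABABCBABABCBABABABABAB ⇒ A·BAB·A·BAB·A·BC·A·BAB·A·BAB·A·BC·A·BAB·A·BAB·A·BAB·A·BAB·A·BAB·A
    A ↦ BAB
    B ↦ A
    C ↦ BC

A->BAB, B->A, C->BC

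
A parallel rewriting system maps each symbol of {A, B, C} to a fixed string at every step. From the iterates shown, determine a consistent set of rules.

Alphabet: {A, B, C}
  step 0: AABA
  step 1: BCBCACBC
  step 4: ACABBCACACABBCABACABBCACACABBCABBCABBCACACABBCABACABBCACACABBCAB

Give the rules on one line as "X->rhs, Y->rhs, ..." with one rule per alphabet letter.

  step 0 ⇒ step 1: AABA ⇒ BC·BC·AC·BC
    A ↦ BC
    B ↦ AC
    C ↦ AB  (constrained at step 1)

A->BC, B->AC, C->AB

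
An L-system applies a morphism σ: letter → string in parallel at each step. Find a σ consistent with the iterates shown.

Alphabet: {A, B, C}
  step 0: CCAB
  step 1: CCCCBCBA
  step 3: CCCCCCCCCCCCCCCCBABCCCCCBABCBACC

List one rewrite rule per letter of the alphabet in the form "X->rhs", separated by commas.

A->BC, B->BA, C->CC

  step 0 ⇒ step 1: CCAB ⇒ CC·CC·BC·BA
    A ↦ BC
    B ↦ BA
    C ↦ CC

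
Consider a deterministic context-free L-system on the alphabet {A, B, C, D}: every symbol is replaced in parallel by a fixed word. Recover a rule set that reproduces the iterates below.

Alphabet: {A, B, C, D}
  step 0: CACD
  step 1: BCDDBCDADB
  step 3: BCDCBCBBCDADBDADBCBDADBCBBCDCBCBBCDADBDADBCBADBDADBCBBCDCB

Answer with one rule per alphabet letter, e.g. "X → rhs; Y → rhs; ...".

A->D, B->CB, C->BCD, D->ADB

  step 0 ⇒ step 1: CACD ⇒ BCD·D·BCD·ADB
    A ↦ D
    C ↦ BCD
    D ↦ ADB
    B ↦ CB  (constrained at step 1)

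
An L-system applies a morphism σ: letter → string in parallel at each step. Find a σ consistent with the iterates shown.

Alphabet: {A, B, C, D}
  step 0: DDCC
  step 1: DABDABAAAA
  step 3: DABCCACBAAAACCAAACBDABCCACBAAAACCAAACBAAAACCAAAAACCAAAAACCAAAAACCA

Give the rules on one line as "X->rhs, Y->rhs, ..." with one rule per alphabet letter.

A->CCA, B->CB, C->AA, D->DAB

  step 0 ⇒ step 1: DDCC ⇒ DAB·DAB·AA·AA
    C ↦ AA
    D ↦ DAB
    A ↦ CCA  (constrained at step 1)
    B ↦ CB  (constrained at step 1)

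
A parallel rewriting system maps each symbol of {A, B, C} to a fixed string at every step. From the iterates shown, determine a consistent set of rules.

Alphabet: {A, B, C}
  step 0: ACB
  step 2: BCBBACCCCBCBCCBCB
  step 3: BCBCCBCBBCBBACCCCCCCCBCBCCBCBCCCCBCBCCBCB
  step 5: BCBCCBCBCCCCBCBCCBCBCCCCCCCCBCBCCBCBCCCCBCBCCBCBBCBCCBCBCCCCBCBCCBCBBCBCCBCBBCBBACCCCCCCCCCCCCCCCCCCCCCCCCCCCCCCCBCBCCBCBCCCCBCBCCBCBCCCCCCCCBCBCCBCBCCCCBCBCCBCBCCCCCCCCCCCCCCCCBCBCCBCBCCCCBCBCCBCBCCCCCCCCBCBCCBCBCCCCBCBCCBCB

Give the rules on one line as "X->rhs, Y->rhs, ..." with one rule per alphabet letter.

A->BA, B->BCB, C->CC

  step 2 ⇒ step 3: BCBBACCCCBCBCCBCB ⇒ BCB·CC·BCB·BCB·BA·CC·CC·CC·CC·BCB·CC·BCB·CC·CC·BCB·CC·BCB
    A ↦ BA
    B ↦ BCB
    C ↦ CC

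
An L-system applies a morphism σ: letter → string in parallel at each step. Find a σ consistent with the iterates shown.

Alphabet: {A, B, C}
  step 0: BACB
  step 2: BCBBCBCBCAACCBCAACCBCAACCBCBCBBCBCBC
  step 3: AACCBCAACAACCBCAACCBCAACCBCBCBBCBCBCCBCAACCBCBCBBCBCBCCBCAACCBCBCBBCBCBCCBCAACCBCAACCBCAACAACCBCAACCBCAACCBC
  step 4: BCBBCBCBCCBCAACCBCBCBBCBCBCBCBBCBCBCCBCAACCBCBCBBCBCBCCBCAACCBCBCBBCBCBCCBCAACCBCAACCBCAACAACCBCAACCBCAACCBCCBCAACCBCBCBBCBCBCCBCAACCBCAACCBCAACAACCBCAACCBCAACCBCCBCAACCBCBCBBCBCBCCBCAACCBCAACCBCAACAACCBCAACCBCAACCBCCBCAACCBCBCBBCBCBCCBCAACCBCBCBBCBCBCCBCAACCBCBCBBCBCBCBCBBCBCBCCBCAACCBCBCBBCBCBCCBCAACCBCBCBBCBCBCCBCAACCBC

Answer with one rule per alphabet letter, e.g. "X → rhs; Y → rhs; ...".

A->BCB, B->AAC, C->CBC

  step 3 ⇒ step 4: AACCBCAACAACCBCAACCBCAACCBCBCBBCBCBCCBCAACCBCBCBBCBCBCCBCAACCBCBCBBCBCBCCBCAACCBCAACCBCAACAACCBCAACCBCAACCBC ⇒ BCB·BCB·CBC·CBC·AAC·CBC·BCB·BCB·CBC·BCB·BCB·CBC·CBC·AAC·CBC·BCB·BCB·CBC·CBC·AAC·CBC·BCB·BCB·CBC·CBC·AAC·CBC·AAC·CBC·AAC·AAC·CBC·AAC·CBC·AAC·CBC·CBC·AAC·CBC·BCB·BCB·CBC·CBC·AAC·CBC·AAC·CBC·AAC·AAC·CBC·AAC·CBC·AAC·CBC·CBC·AAC·CBC·BCB·BCB·CBC·CBC·AAC·CBC·AAC·CBC·AAC·AAC·CBC·AAC·CBC·AAC·CBC·CBC·AAC·CBC·BCB·BCB·CBC·CBC·AAC·CBC·BCB·BCB·CBC·CBC·AAC·CBC·BCB·BCB·CBC·BCB·BCB·CBC·CBC·AAC·CBC·BCB·BCB·CBC·CBC·AAC·CBC·BCB·BCB·CBC·CBC·AAC·CBC
    A ↦ BCB
    B ↦ AAC
    C ↦ CBC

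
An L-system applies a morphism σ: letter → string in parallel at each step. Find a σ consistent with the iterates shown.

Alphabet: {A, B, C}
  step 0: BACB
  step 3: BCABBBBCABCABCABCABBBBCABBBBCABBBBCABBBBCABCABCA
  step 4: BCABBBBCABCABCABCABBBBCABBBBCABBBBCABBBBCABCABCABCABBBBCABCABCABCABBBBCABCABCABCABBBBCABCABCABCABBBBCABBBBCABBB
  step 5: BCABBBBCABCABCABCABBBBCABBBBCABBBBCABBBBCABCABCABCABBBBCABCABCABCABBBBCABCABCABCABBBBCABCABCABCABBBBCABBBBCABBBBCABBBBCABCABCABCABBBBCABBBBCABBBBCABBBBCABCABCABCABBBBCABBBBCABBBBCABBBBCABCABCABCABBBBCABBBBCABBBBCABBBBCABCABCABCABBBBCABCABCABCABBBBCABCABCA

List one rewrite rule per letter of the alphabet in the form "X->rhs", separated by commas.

  step 4 ⇒ step 5: BCABBBBCABCABCABCABBBBCABBBBCABBBBCABBBBCABCABCABCABBBBCABCABCABCABBBBCABCABCABCABBBBCABCABCABCABBBBCABBBBCABBB ⇒ BCA·B·BB·BCA·BCA·BCA·BCA·B·BB·BCA·B·BB·BCA·B·BB·BCA·B·BB·BCA·BCA·BCA·BCA·B·BB·BCA·BCA·BCA·BCA·B·BB·BCA·BCA·BCA·BCA·B·BB·BCA·BCA·BCA·BCA·B·BB·BCA·B·BB·BCA·B·BB·BCA·B·BB·BCA·BCA·BCA·BCA·B·BB·BCA·B·BB·BCA·B·BB·BCA·B·BB·BCA·BCA·BCA·BCA·B·BB·BCA·B·BB·BCA·B·BB·BCA·B·BB·BCA·BCA·BCA·BCA·B·BB·BCA·B·BB·BCA·B·BB·BCA·B·BB·BCA·BCA·BCA·BCA·B·BB·BCA·BCA·BCA·BCA·B·BB·BCA·BCA·BCA
    A ↦ BB
    B ↦ BCA
    C ↦ B

A->BB, B->BCA, C->B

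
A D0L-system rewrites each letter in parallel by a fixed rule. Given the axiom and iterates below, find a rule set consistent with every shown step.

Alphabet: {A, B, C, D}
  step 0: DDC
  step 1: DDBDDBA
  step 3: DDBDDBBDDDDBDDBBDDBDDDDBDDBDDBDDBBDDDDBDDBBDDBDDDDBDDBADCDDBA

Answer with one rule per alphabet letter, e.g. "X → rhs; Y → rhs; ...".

  step 0 ⇒ step 1: DDC ⇒ DDB·DDB·A
    C ↦ A
    D ↦ DDB
    A ↦ ADC  (constrained at step 1)
    B ↦ BDD  (constrained at step 1)

A->ADC, B->BDD, C->A, D->DDB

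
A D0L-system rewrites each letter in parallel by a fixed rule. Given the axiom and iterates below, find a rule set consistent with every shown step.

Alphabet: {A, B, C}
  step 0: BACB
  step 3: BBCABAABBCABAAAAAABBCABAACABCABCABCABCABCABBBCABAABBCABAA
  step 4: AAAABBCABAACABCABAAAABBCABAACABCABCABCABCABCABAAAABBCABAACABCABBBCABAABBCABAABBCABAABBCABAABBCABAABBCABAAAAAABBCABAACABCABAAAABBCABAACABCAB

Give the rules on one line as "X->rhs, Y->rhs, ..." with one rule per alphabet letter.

  step 3 ⇒ step 4: BBCABAABBCABAAAAAABBCABAACABCABCABCABCABCABBBCABAABBCABAA ⇒ AA·AA·BB·CAB·AA·CAB·CAB·AA·AA·BB·CAB·AA·CAB·CAB·CAB·CAB·CAB·CAB·AA·AA·BB·CAB·AA·CAB·CAB·BB·CAB·AA·BB·CAB·AA·BB·CAB·AA·BB·CAB·AA·BB·CAB·AA·BB·CAB·AA·AA·AA·BB·CAB·AA·CAB·CAB·AA·AA·BB·CAB·AA·CAB·CAB
    A ↦ CAB
    B ↦ AA
    C ↦ BB

A->CAB, B->AA, C->BB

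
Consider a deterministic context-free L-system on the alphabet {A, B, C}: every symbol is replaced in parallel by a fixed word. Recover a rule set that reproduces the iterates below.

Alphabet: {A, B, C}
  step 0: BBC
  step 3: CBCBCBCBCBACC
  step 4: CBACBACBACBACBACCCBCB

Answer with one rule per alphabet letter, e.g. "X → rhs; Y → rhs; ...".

A->CC, B->A, C->CB

  step 3 ⇒ step 4: CBCBCBCBCBACC ⇒ CB·A·CB·A·CB·A·CB·A·CB·A·CC·CB·CB
    A ↦ CC
    B ↦ A
    C ↦ CB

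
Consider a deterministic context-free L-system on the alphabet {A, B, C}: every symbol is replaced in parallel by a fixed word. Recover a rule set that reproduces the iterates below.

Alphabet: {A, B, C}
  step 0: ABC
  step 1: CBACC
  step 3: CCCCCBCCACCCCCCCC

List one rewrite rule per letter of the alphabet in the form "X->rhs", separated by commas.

A->CB, B->A, C->CC

  step 0 ⇒ step 1: ABC ⇒ CB·A·CC
    A ↦ CB
    B ↦ A
    C ↦ CC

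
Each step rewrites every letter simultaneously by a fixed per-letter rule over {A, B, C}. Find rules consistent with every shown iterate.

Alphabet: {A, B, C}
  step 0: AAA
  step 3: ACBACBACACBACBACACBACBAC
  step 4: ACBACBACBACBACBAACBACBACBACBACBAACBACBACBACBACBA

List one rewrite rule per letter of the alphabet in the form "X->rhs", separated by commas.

  step 3 ⇒ step 4: ACBACBACACBACBACACBACBAC ⇒ AC·BA·CB·AC·BA·CB·AC·BA·AC·BA·CB·AC·BA·CB·AC·BA·AC·BA·CB·AC·BA·CB·AC·BA
    A ↦ AC
    B ↦ CB
    C ↦ BA

A->AC, B->CB, C->BA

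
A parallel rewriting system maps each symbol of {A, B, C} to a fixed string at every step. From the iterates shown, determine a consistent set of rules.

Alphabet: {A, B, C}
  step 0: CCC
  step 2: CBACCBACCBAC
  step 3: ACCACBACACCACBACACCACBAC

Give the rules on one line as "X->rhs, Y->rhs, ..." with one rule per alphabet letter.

  step 2 ⇒ step 3: CBACCBACCBAC ⇒ AC·CA·CB·AC·AC·CA·CB·AC·AC·CA·CB·AC
    A ↦ CB
    B ↦ CA
    C ↦ AC

A->CB, B->CA, C->AC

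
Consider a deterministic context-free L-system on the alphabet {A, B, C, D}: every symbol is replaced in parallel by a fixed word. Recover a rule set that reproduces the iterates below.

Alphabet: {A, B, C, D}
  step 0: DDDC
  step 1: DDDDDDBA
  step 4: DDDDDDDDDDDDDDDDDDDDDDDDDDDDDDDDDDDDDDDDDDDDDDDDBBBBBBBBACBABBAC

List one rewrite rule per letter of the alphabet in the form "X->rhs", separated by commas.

A->AC, B->BB, C->BA, D->DD

  step 0 ⇒ step 1: DDDC ⇒ DD·DD·DD·BA
    C ↦ BA
    D ↦ DD
    A ↦ AC  (constrained at step 1)
    B ↦ BB  (constrained at step 1)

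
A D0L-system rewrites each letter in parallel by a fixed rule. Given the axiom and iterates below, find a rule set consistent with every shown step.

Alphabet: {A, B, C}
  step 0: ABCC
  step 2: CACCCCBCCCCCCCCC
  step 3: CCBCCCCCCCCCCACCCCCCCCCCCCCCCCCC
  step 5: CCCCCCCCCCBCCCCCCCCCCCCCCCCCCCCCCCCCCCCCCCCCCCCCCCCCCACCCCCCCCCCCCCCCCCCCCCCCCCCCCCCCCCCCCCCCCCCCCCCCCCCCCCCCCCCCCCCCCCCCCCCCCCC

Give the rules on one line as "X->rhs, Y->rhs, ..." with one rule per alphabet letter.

  step 2 ⇒ step 3: CACCCCBCCCCCCCCC ⇒ CC·BC·CC·CC·CC·CC·CA·CC·CC·CC·CC·CC·CC·CC·CC·CC
    A ↦ BC
    B ↦ CA
    C ↦ CC

A->BC, B->CA, C->CC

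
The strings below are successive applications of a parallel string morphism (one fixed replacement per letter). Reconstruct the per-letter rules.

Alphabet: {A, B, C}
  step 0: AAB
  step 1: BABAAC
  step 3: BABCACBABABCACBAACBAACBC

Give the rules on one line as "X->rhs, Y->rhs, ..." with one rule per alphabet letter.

A->BA, B->AC, C->BC

  step 0 ⇒ step 1: AAB ⇒ BA·BA·AC
    A ↦ BA
    B ↦ AC
    C ↦ BC  (constrained at step 1)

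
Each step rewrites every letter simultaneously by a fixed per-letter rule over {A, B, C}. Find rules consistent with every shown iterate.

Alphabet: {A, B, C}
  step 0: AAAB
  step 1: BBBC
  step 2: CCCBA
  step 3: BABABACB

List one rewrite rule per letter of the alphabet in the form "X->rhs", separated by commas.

A->B, B->C, C->BA

  step 2 ⇒ step 3: CCCBA ⇒ BA·BA·BA·C·B
    A ↦ B
    B ↦ C
    C ↦ BA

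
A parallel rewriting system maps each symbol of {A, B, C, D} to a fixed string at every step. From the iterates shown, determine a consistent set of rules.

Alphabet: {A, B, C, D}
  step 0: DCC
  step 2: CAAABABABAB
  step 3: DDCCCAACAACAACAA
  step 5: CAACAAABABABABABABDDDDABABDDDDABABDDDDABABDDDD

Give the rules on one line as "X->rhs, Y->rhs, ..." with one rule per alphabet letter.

  step 2 ⇒ step 3: CAAABABABAB ⇒ DD·C·C·C·AA·C·AA·C·AA·C·AA
    A ↦ C
    B ↦ AA
    C ↦ DD
    D ↦ AB  (constrained at step 0)

A->C, B->AA, C->DD, D->AB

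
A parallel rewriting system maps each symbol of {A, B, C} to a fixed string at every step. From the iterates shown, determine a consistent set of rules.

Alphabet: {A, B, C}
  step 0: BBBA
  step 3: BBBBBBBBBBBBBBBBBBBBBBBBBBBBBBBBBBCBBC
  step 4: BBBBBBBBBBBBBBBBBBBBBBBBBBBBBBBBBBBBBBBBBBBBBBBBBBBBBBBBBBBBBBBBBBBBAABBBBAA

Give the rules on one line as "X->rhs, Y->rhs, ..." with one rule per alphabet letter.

  step 3 ⇒ step 4: BBBBBBBBBBBBBBBBBBBBBBBBBBBBBBBBBBCBBC ⇒ BB·BB·BB·BB·BB·BB·BB·BB·BB·BB·BB·BB·BB·BB·BB·BB·BB·BB·BB·BB·BB·BB·BB·BB·BB·BB·BB·BB·BB·BB·BB·BB·BB·BB·AA·BB·BB·AA
    B ↦ BB
    C ↦ AA
    A ↦ BBC  (constrained at step 0)

A->BBC, B->BB, C->AA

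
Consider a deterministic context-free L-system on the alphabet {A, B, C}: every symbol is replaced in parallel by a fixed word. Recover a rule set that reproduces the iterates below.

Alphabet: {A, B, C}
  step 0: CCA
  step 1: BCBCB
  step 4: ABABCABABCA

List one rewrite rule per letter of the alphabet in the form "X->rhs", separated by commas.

A->B, B->A, C->BC

  step 0 ⇒ step 1: CCA ⇒ BC·BC·B
    A ↦ B
    C ↦ BC
    B ↦ A  (constrained at step 1)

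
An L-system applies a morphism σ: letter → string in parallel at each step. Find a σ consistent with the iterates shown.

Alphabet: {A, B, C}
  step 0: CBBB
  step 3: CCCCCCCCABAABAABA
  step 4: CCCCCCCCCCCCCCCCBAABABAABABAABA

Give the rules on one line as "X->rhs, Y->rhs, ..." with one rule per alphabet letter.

  step 3 ⇒ step 4: CCCCCCCCABAABAABA ⇒ CC·CC·CC·CC·CC·CC·CC·CC·BA·A·BA·BA·A·BA·BA·A·BA
    A ↦ BA
    B ↦ A
    C ↦ CC

A->BA, B->A, C->CC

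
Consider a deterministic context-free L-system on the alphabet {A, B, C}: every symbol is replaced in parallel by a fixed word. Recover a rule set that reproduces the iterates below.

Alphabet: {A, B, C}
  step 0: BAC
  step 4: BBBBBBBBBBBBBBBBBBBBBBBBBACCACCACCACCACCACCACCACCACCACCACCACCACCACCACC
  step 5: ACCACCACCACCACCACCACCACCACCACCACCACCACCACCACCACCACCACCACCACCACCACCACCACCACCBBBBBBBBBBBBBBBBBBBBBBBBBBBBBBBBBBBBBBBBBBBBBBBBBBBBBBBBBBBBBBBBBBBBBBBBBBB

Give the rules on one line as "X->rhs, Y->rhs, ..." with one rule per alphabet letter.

  step 4 ⇒ step 5: BBBBBBBBBBBBBBBBBBBBBBBBBACCACCACCACCACCACCACCACCACCACCACCACCACCACCACC ⇒ ACC·ACC·ACC·ACC·ACC·ACC·ACC·ACC·ACC·ACC·ACC·ACC·ACC·ACC·ACC·ACC·ACC·ACC·ACC·ACC·ACC·ACC·ACC·ACC·ACC·B·BB·BB·B·BB·BB·B·BB·BB·B·BB·BB·B·BB·BB·B·BB·BB·B·BB·BB·B·BB·BB·B·BB·BB·B·BB·BB·B·BB·BB·B·BB·BB·B·BB·BB·B·BB·BB·B·BB·BB
    A ↦ B
    B ↦ ACC
    C ↦ BB

A->B, B->ACC, C->BB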